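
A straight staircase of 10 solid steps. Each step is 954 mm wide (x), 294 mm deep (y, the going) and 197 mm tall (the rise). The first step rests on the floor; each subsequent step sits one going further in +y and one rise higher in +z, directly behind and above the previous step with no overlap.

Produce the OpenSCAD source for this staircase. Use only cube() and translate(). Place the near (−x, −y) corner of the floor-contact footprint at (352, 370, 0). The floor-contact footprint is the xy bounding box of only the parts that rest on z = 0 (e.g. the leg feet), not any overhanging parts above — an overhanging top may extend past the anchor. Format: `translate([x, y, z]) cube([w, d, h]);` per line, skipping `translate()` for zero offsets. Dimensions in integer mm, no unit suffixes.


translate([352, 370, 0]) cube([954, 294, 197]);
translate([352, 664, 197]) cube([954, 294, 197]);
translate([352, 958, 394]) cube([954, 294, 197]);
translate([352, 1252, 591]) cube([954, 294, 197]);
translate([352, 1546, 788]) cube([954, 294, 197]);
translate([352, 1840, 985]) cube([954, 294, 197]);
translate([352, 2134, 1182]) cube([954, 294, 197]);
translate([352, 2428, 1379]) cube([954, 294, 197]);
translate([352, 2722, 1576]) cube([954, 294, 197]);
translate([352, 3016, 1773]) cube([954, 294, 197]);


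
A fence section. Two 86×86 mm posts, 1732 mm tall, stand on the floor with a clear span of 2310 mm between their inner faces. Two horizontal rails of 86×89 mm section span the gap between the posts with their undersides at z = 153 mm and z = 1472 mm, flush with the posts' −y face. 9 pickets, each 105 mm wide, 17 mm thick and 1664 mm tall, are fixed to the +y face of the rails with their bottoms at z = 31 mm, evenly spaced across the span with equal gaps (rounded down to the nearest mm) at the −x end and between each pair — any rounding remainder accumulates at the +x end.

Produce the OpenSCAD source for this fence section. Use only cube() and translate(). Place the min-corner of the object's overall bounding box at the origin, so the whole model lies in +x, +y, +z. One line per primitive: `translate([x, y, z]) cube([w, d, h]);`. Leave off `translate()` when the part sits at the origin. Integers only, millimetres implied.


cube([86, 86, 1732]);
translate([2396, 0, 0]) cube([86, 86, 1732]);
translate([86, 0, 153]) cube([2310, 86, 89]);
translate([86, 0, 1472]) cube([2310, 86, 89]);
translate([222, 86, 31]) cube([105, 17, 1664]);
translate([463, 86, 31]) cube([105, 17, 1664]);
translate([704, 86, 31]) cube([105, 17, 1664]);
translate([945, 86, 31]) cube([105, 17, 1664]);
translate([1186, 86, 31]) cube([105, 17, 1664]);
translate([1427, 86, 31]) cube([105, 17, 1664]);
translate([1668, 86, 31]) cube([105, 17, 1664]);
translate([1909, 86, 31]) cube([105, 17, 1664]);
translate([2150, 86, 31]) cube([105, 17, 1664]);


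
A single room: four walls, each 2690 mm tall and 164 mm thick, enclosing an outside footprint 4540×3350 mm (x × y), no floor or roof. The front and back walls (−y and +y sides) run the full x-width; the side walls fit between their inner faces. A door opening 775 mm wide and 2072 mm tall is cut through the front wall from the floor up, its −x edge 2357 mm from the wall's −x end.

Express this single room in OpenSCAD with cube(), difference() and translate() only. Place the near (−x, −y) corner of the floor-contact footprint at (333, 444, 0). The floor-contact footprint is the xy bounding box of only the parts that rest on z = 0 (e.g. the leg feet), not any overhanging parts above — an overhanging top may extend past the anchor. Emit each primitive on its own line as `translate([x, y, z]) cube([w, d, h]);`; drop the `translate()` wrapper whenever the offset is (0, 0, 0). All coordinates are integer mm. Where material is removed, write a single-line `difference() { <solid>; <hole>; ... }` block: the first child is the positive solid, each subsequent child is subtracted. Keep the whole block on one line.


difference() { translate([333, 444, 0]) cube([4540, 164, 2690]); translate([2690, 444, 0]) cube([775, 164, 2072]); }
translate([333, 3630, 0]) cube([4540, 164, 2690]);
translate([333, 608, 0]) cube([164, 3022, 2690]);
translate([4709, 608, 0]) cube([164, 3022, 2690]);


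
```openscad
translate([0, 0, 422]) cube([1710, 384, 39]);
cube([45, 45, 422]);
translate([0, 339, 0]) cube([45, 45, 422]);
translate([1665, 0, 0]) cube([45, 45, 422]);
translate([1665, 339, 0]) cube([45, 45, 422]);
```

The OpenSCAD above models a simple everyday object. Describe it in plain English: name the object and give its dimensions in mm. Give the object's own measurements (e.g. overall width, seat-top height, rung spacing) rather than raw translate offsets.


A bench: a 1710×384 mm seat slab, 39 mm thick, top at z = 461 mm, on four 45×45 mm square legs flush with the seat corners and standing on z = 0.


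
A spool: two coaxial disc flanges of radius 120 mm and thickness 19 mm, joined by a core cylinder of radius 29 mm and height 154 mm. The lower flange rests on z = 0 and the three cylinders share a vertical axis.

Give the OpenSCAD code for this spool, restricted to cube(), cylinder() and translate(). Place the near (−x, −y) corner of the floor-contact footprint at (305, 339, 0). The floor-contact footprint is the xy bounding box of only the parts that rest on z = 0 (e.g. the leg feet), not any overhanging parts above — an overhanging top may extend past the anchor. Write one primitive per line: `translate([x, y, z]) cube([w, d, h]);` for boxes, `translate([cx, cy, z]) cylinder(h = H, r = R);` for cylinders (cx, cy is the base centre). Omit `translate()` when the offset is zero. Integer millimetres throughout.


translate([425, 459, 0]) cylinder(h = 19, r = 120);
translate([425, 459, 19]) cylinder(h = 154, r = 29);
translate([425, 459, 173]) cylinder(h = 19, r = 120);


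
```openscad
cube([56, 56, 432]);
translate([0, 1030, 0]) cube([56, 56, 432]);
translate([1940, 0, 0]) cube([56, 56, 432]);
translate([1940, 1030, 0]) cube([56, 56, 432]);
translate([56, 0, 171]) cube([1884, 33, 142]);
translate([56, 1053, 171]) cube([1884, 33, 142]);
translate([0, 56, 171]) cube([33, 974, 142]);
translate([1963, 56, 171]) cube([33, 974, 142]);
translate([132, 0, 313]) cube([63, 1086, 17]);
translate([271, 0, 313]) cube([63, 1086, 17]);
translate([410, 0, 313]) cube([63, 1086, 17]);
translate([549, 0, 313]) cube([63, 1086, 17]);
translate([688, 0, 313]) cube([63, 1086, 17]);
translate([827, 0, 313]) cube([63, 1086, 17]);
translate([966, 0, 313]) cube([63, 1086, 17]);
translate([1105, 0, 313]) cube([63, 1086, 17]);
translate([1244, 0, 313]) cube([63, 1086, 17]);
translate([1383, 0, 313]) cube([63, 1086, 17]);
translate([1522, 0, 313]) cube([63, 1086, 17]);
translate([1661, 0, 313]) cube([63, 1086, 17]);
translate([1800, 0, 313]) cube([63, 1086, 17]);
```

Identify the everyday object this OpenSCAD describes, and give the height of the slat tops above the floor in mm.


A bed frame. The slat-top height is 330 mm.

Four posts, four rails, and a row of slats — a bed frame. Slats sit on the rails at z = 171 + 142 = 313; with slat thickness 17, the top is 330 mm.


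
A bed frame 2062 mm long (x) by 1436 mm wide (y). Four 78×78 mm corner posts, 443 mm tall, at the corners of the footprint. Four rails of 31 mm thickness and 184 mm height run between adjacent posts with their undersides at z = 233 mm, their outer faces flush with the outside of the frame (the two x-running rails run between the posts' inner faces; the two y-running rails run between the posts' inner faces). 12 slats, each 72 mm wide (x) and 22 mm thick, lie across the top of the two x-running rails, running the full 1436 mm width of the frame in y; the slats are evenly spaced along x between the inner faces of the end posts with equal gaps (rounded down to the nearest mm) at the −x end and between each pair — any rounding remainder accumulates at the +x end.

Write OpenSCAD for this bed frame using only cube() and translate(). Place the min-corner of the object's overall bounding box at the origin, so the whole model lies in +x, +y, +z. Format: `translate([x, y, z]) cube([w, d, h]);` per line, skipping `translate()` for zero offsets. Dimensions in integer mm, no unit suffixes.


cube([78, 78, 443]);
translate([0, 1358, 0]) cube([78, 78, 443]);
translate([1984, 0, 0]) cube([78, 78, 443]);
translate([1984, 1358, 0]) cube([78, 78, 443]);
translate([78, 0, 233]) cube([1906, 31, 184]);
translate([78, 1405, 233]) cube([1906, 31, 184]);
translate([0, 78, 233]) cube([31, 1280, 184]);
translate([2031, 78, 233]) cube([31, 1280, 184]);
translate([158, 0, 417]) cube([72, 1436, 22]);
translate([310, 0, 417]) cube([72, 1436, 22]);
translate([462, 0, 417]) cube([72, 1436, 22]);
translate([614, 0, 417]) cube([72, 1436, 22]);
translate([766, 0, 417]) cube([72, 1436, 22]);
translate([918, 0, 417]) cube([72, 1436, 22]);
translate([1070, 0, 417]) cube([72, 1436, 22]);
translate([1222, 0, 417]) cube([72, 1436, 22]);
translate([1374, 0, 417]) cube([72, 1436, 22]);
translate([1526, 0, 417]) cube([72, 1436, 22]);
translate([1678, 0, 417]) cube([72, 1436, 22]);
translate([1830, 0, 417]) cube([72, 1436, 22]);


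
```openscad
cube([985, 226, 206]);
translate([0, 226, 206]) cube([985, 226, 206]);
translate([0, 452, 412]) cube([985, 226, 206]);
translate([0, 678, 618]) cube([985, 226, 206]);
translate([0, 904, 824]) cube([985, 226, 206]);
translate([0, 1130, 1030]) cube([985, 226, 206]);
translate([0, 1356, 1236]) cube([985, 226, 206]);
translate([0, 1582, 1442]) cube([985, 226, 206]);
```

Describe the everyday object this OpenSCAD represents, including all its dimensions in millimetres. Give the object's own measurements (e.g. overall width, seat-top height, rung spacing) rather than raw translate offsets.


A straight staircase of 8 solid steps. Each step is 985 mm wide (x), 226 mm deep (y, the going) and 206 mm tall (the rise). The first step rests on the floor; each subsequent step sits one going further in +y and one rise higher in +z, directly behind and above the previous step with no overlap.


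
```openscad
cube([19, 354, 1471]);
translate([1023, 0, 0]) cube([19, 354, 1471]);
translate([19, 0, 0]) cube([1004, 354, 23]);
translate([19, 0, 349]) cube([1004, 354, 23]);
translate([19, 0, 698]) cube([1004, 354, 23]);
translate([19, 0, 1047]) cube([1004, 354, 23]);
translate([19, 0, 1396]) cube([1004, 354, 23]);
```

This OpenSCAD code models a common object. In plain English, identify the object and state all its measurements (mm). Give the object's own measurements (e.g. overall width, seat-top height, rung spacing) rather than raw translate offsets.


An open bookshelf. Two side panels, each 19 mm thick, 354 mm deep and 1471 mm tall, stand 1042 mm apart (outside-to-outside). Between them sit 5 shelves, each 23 mm thick and 354 mm deep, spanning the full gap between the sides. The bottom shelf rests on the floor (its underside at z = 0) and the clear gap between one shelf's top and the next shelf's underside is 326 mm.


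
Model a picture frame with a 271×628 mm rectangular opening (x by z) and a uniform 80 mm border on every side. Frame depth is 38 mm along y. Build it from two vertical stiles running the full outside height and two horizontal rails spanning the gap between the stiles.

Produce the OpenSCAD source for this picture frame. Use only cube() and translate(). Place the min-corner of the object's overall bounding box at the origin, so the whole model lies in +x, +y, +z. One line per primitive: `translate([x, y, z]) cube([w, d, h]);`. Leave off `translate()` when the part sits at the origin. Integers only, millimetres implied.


cube([80, 38, 788]);
translate([351, 0, 0]) cube([80, 38, 788]);
translate([80, 0, 0]) cube([271, 38, 80]);
translate([80, 0, 708]) cube([271, 38, 80]);


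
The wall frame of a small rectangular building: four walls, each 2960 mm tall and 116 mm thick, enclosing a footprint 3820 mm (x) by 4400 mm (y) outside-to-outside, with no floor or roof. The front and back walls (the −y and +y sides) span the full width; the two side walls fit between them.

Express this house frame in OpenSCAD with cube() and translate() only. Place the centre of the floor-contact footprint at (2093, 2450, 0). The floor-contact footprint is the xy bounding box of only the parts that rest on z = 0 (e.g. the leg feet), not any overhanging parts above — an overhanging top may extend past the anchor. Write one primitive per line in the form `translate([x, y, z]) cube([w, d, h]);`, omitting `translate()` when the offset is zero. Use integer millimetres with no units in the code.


translate([183, 250, 0]) cube([3820, 116, 2960]);
translate([183, 4534, 0]) cube([3820, 116, 2960]);
translate([183, 366, 0]) cube([116, 4168, 2960]);
translate([3887, 366, 0]) cube([116, 4168, 2960]);


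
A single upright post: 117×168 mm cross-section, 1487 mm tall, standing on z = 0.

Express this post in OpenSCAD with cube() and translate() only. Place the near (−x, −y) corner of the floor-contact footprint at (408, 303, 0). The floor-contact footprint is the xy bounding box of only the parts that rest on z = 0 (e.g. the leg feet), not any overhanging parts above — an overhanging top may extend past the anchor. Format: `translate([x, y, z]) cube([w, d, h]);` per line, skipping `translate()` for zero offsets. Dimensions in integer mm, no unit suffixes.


translate([408, 303, 0]) cube([117, 168, 1487]);


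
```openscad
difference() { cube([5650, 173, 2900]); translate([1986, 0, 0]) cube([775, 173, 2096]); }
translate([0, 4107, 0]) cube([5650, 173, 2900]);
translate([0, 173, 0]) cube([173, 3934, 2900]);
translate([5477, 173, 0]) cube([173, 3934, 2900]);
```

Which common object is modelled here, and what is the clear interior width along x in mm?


A single room. The interior width is 5304 mm.

Four walls enclosing a rectangle with a door in the front wall — a room. Outside width 5650 minus two 173 mm walls gives 5304 mm.


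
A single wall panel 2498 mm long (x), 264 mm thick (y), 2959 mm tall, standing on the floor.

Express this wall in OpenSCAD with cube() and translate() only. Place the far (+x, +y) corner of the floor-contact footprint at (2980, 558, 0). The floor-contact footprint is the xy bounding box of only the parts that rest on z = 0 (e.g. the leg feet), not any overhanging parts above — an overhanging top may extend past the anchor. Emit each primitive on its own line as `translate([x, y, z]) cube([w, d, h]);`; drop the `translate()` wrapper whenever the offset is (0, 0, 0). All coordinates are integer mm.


translate([482, 294, 0]) cube([2498, 264, 2959]);


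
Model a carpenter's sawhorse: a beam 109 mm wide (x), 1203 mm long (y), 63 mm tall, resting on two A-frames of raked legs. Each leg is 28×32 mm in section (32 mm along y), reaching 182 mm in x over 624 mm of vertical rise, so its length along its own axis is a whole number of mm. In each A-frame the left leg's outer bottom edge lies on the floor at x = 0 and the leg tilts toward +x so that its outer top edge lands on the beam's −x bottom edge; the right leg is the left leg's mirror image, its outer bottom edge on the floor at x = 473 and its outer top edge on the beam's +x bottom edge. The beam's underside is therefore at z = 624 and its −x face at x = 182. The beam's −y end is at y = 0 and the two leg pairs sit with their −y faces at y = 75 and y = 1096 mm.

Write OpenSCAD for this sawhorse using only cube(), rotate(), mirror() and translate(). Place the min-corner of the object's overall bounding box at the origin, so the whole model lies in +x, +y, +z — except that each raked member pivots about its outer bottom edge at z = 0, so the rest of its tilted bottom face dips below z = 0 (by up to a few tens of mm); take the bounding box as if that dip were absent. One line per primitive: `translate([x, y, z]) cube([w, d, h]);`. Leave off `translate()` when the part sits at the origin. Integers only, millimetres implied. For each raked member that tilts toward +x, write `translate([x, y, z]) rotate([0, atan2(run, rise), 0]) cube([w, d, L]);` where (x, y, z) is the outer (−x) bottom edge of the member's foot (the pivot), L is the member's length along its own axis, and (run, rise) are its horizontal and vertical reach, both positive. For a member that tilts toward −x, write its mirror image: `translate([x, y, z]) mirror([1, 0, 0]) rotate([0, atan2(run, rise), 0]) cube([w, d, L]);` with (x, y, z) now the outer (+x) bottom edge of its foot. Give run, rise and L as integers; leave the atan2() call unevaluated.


// leg length = √(182² + 624²) = 650
// right-leg outer foot x = 2·182 + 109 = 473
// beam min-corner = (182, 0, 624)
translate([182, 0, 624]) cube([109, 1203, 63]);
translate([0, 75, 0]) rotate([0, atan2(182, 624), 0]) cube([28, 32, 650]);
translate([473, 75, 0]) mirror([1, 0, 0]) rotate([0, atan2(182, 624), 0]) cube([28, 32, 650]);
translate([0, 1096, 0]) rotate([0, atan2(182, 624), 0]) cube([28, 32, 650]);
translate([473, 1096, 0]) mirror([1, 0, 0]) rotate([0, atan2(182, 624), 0]) cube([28, 32, 650]);


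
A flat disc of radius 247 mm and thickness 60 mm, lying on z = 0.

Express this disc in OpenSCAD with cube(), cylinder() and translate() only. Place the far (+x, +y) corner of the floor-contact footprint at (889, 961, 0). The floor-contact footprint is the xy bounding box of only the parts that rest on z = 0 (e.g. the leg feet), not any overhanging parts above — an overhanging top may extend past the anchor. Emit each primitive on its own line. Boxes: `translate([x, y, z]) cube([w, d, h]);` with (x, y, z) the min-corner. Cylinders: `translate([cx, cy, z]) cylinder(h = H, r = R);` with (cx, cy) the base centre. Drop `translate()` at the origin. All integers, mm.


translate([642, 714, 0]) cylinder(h = 60, r = 247);


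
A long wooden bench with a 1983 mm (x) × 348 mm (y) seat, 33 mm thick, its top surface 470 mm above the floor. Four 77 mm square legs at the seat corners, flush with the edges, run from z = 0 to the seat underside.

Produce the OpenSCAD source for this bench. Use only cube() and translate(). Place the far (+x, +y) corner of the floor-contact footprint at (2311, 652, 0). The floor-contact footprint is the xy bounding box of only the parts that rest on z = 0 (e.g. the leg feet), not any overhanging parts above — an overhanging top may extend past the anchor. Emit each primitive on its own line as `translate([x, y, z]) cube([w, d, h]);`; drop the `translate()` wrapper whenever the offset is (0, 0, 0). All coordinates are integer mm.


translate([328, 304, 437]) cube([1983, 348, 33]);
translate([328, 304, 0]) cube([77, 77, 437]);
translate([328, 575, 0]) cube([77, 77, 437]);
translate([2234, 304, 0]) cube([77, 77, 437]);
translate([2234, 575, 0]) cube([77, 77, 437]);


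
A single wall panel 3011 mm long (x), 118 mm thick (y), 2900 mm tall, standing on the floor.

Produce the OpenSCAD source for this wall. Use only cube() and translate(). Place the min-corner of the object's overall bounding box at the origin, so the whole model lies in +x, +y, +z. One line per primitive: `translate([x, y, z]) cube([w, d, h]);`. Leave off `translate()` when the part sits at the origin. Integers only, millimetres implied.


cube([3011, 118, 2900]);


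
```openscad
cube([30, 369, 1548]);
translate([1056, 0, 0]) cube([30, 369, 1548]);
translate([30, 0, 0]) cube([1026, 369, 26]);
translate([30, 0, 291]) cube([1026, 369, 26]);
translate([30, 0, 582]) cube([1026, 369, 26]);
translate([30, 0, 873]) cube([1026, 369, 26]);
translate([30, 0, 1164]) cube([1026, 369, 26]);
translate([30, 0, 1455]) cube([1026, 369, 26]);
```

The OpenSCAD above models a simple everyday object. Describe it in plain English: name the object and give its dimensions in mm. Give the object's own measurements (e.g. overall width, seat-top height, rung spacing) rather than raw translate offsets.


An open bookshelf. Two side panels, each 30 mm thick, 369 mm deep and 1548 mm tall, stand 1086 mm apart (outside-to-outside). Between them sit 6 shelves, each 26 mm thick and 369 mm deep, spanning the full gap between the sides. The bottom shelf rests on the floor (its underside at z = 0) and the clear gap between one shelf's top and the next shelf's underside is 265 mm.


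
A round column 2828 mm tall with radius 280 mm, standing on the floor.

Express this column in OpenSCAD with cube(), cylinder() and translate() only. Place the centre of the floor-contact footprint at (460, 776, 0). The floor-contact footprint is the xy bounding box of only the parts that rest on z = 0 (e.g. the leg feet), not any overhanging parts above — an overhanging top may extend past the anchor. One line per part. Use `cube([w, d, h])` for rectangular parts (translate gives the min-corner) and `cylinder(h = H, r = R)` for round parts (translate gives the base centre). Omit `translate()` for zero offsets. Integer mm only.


translate([460, 776, 0]) cylinder(h = 2828, r = 280);


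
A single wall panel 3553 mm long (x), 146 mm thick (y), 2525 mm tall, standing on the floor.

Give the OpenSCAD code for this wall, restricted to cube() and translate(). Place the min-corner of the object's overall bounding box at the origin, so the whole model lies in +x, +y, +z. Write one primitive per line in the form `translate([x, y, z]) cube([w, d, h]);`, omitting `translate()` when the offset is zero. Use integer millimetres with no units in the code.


cube([3553, 146, 2525]);


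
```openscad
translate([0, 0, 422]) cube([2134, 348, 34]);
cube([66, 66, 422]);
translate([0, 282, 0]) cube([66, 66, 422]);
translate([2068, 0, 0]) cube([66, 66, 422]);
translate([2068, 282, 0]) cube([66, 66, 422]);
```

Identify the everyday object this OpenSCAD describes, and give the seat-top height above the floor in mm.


A bench. The seat-top height is 456 mm.

A long slab on four corner posts — a bench. The slab sits at z = 422 with thickness 34, so the top is 422 + 34 = 456 mm.


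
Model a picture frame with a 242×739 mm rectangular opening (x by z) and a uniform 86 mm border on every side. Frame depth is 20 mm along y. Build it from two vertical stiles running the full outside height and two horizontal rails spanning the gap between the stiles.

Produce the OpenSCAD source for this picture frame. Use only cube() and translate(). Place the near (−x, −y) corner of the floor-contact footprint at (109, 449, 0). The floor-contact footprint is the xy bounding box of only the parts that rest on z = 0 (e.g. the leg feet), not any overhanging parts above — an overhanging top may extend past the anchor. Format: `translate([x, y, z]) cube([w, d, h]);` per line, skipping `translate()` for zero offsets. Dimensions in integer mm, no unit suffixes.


translate([109, 449, 0]) cube([86, 20, 911]);
translate([437, 449, 0]) cube([86, 20, 911]);
translate([195, 449, 0]) cube([242, 20, 86]);
translate([195, 449, 825]) cube([242, 20, 86]);


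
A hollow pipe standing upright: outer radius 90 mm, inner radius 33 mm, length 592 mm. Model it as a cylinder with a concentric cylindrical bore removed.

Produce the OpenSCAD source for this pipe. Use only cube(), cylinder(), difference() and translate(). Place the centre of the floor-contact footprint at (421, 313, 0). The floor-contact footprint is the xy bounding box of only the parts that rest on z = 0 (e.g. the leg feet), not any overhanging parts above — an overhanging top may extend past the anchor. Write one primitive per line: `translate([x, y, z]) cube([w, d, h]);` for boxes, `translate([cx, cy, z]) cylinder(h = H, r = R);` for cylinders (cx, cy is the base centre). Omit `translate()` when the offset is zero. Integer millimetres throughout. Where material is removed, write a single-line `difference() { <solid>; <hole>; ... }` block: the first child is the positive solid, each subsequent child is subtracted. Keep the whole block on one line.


difference() { translate([421, 313, 0]) cylinder(h = 592, r = 90); translate([421, 313, 0]) cylinder(h = 592, r = 33); }


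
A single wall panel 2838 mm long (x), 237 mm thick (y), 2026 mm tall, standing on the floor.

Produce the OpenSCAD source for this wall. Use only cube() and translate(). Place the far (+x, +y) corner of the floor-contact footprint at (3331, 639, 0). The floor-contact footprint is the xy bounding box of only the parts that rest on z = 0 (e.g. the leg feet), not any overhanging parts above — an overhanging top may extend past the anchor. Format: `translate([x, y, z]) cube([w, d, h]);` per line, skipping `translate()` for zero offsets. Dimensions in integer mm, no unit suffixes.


translate([493, 402, 0]) cube([2838, 237, 2026]);


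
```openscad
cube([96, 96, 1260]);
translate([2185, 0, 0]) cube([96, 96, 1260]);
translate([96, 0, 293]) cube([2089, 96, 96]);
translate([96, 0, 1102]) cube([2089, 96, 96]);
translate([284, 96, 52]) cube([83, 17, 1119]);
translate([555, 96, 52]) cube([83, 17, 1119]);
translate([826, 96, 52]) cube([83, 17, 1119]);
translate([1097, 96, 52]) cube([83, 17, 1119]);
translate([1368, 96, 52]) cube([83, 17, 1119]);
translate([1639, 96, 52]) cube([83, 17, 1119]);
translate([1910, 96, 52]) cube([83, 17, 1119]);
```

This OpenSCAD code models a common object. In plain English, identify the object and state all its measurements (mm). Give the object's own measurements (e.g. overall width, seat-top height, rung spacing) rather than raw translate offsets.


A fence section. Two 96×96 mm posts, 1260 mm tall, stand on the floor with a clear span of 2089 mm between their inner faces. Two horizontal rails of 96×96 mm section span the gap between the posts with their undersides at z = 293 mm and z = 1102 mm, flush with the posts' −y face. 7 pickets, each 83 mm wide, 17 mm thick and 1119 mm tall, are fixed to the +y face of the rails with their bottoms at z = 52 mm, spaced across the span with a 188 mm gap after the −x post and between neighbouring pickets, with 192 mm left before the +x post.


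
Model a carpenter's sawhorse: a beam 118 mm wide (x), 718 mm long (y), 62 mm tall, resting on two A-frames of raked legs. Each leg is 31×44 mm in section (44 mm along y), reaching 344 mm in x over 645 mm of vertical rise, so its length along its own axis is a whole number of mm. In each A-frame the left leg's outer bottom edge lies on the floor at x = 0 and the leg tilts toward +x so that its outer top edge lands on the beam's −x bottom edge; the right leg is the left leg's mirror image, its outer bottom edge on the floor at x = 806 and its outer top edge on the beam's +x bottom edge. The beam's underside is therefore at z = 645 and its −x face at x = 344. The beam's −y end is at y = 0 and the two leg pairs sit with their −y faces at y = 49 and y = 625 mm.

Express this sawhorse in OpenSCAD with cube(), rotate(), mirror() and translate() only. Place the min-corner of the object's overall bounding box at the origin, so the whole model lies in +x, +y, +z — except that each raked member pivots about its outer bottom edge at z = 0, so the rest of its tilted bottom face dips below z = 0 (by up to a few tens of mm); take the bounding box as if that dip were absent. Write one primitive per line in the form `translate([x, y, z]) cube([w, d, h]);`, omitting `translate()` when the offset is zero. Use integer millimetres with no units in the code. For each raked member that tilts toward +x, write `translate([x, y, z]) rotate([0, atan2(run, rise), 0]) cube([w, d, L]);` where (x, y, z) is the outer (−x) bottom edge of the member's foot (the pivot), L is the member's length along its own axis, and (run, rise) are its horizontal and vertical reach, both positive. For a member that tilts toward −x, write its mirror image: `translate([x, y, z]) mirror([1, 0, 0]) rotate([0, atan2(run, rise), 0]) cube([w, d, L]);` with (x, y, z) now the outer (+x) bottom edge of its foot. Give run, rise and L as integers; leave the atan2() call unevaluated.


translate([344, 0, 645]) cube([118, 718, 62]);
translate([0, 49, 0]) rotate([0, atan2(344, 645), 0]) cube([31, 44, 731]);
translate([806, 49, 0]) mirror([1, 0, 0]) rotate([0, atan2(344, 645), 0]) cube([31, 44, 731]);
translate([0, 625, 0]) rotate([0, atan2(344, 645), 0]) cube([31, 44, 731]);
translate([806, 625, 0]) mirror([1, 0, 0]) rotate([0, atan2(344, 645), 0]) cube([31, 44, 731]);


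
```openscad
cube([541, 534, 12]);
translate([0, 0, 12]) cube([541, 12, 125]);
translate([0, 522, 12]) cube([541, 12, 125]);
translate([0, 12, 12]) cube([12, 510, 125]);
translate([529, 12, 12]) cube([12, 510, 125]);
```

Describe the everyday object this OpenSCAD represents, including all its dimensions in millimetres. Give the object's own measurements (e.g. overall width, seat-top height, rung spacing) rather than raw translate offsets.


An open-topped rectangular box: outside dimensions 541×534×137 mm, with a uniform wall and base thickness of 12 mm. The base is a full 541×534 slab on the floor; four walls sit on top of the base. The front and back walls (the −y and +y sides) span the full width; the two side walls fit between them.


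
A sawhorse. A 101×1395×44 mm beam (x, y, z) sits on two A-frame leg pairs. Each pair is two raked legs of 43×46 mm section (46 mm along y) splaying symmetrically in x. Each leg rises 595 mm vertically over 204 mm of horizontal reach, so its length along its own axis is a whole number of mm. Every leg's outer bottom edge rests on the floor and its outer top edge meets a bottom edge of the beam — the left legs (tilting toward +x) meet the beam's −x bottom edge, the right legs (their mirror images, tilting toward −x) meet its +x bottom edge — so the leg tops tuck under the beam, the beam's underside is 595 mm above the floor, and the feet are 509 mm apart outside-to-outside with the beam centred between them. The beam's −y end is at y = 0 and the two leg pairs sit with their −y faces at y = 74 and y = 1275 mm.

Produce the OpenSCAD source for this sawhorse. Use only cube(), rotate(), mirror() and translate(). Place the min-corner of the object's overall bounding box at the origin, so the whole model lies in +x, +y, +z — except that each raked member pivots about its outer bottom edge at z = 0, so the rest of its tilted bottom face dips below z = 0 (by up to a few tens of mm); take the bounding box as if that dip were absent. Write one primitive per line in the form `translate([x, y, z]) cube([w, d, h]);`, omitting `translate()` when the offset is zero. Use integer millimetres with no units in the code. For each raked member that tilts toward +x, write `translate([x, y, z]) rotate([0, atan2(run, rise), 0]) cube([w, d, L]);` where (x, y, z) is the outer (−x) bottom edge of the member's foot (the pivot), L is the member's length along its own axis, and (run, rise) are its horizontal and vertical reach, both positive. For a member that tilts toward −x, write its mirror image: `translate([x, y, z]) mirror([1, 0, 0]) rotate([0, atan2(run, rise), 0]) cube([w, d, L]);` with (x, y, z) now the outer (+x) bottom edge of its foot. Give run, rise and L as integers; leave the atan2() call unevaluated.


translate([204, 0, 595]) cube([101, 1395, 44]);
translate([0, 74, 0]) rotate([0, atan2(204, 595), 0]) cube([43, 46, 629]);
translate([509, 74, 0]) mirror([1, 0, 0]) rotate([0, atan2(204, 595), 0]) cube([43, 46, 629]);
translate([0, 1275, 0]) rotate([0, atan2(204, 595), 0]) cube([43, 46, 629]);
translate([509, 1275, 0]) mirror([1, 0, 0]) rotate([0, atan2(204, 595), 0]) cube([43, 46, 629]);


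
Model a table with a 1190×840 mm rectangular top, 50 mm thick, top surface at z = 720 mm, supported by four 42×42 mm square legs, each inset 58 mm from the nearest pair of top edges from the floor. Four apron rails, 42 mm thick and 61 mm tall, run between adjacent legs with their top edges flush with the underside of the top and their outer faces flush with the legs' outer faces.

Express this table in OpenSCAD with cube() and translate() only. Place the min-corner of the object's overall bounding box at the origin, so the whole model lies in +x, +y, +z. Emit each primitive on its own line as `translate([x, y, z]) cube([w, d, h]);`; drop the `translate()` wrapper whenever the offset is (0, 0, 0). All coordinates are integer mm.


// leg_h = 720 - 50 = 670
// apron z = 670 - 61 = 609
translate([0, 0, 670]) cube([1190, 840, 50]);
translate([58, 58, 0]) cube([42, 42, 670]);
translate([1090, 58, 0]) cube([42, 42, 670]);
translate([58, 740, 0]) cube([42, 42, 670]);
translate([1090, 740, 0]) cube([42, 42, 670]);
translate([100, 58, 609]) cube([990, 42, 61]);
translate([100, 740, 609]) cube([990, 42, 61]);
translate([58, 100, 609]) cube([42, 640, 61]);
translate([1090, 100, 609]) cube([42, 640, 61]);


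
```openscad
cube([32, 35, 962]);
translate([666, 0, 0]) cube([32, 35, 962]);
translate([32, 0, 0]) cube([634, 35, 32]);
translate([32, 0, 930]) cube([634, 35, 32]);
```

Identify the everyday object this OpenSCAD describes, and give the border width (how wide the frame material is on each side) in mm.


A picture frame. The border width is 32 mm.

Four thin pieces enclosing a rectangular opening — a picture frame. The two full-height stiles are 962 mm tall; the top rail sits at z = 930 and is 32 mm tall, so the border above the opening is 962 − 930 = 32 mm, matching the stile x-width.


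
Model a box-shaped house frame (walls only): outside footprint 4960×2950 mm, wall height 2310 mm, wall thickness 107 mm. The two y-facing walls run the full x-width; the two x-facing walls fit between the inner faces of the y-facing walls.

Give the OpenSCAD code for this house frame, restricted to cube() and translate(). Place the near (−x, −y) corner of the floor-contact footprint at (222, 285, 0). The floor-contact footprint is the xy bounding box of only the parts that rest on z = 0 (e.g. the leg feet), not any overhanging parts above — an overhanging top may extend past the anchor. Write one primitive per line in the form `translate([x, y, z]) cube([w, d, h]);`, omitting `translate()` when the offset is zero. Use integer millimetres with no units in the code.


translate([222, 285, 0]) cube([4960, 107, 2310]);
translate([222, 3128, 0]) cube([4960, 107, 2310]);
translate([222, 392, 0]) cube([107, 2736, 2310]);
translate([5075, 392, 0]) cube([107, 2736, 2310]);


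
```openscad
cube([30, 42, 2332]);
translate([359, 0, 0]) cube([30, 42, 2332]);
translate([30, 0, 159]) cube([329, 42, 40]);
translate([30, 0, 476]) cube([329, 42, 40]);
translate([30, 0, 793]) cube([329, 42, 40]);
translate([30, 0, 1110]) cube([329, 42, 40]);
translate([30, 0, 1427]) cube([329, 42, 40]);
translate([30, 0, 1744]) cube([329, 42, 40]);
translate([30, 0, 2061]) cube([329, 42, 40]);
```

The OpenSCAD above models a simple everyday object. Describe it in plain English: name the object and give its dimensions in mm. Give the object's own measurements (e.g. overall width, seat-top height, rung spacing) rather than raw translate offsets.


A straight ladder. Two 30×42 mm vertical rails, 2332 mm tall, stand 389 mm apart (outside-to-outside) with their front faces coplanar on the −y side. 7 rungs, each 42 mm deep and 40 mm tall, span between the inner faces of the rails, front faces flush with the rails. The lowest rung's underside is at z = 159 mm and rungs are spaced 317 mm apart (underside to underside).


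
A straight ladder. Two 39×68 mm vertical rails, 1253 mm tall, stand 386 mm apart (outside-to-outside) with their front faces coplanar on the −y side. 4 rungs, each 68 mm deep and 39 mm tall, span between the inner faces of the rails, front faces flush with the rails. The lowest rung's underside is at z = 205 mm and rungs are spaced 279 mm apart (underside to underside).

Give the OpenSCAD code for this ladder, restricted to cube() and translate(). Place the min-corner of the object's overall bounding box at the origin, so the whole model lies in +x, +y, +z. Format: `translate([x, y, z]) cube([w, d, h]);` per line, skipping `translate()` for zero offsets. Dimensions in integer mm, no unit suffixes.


cube([39, 68, 1253]);
translate([347, 0, 0]) cube([39, 68, 1253]);
translate([39, 0, 205]) cube([308, 68, 39]);
translate([39, 0, 484]) cube([308, 68, 39]);
translate([39, 0, 763]) cube([308, 68, 39]);
translate([39, 0, 1042]) cube([308, 68, 39]);


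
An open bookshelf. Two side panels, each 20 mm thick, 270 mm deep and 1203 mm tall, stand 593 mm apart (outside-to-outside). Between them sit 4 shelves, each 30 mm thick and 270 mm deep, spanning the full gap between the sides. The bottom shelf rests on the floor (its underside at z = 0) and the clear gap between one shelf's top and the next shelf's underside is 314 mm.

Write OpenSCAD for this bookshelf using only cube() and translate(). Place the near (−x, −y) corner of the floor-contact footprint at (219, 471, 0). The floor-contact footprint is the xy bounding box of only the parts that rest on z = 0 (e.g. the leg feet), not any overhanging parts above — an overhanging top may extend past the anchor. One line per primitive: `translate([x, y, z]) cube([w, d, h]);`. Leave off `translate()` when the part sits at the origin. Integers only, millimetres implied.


translate([219, 471, 0]) cube([20, 270, 1203]);
translate([792, 471, 0]) cube([20, 270, 1203]);
translate([239, 471, 0]) cube([553, 270, 30]);
translate([239, 471, 344]) cube([553, 270, 30]);
translate([239, 471, 688]) cube([553, 270, 30]);
translate([239, 471, 1032]) cube([553, 270, 30]);


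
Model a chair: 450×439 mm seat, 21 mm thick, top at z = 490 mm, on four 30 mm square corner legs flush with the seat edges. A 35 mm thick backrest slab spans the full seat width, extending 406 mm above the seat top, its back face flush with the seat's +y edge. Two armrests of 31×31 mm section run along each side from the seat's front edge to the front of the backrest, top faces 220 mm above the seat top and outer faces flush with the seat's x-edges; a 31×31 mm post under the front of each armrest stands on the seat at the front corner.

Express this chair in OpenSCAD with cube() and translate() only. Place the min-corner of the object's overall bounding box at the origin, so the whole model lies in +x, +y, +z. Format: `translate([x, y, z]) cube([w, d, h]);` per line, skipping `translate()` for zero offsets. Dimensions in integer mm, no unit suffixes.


translate([0, 0, 469]) cube([450, 439, 21]);
cube([30, 30, 469]);
translate([420, 0, 0]) cube([30, 30, 469]);
translate([0, 409, 0]) cube([30, 30, 469]);
translate([420, 409, 0]) cube([30, 30, 469]);
translate([0, 404, 490]) cube([450, 35, 406]);
translate([0, 0, 679]) cube([31, 404, 31]);
translate([419, 0, 679]) cube([31, 404, 31]);
translate([0, 0, 490]) cube([31, 31, 189]);
translate([419, 0, 490]) cube([31, 31, 189]);


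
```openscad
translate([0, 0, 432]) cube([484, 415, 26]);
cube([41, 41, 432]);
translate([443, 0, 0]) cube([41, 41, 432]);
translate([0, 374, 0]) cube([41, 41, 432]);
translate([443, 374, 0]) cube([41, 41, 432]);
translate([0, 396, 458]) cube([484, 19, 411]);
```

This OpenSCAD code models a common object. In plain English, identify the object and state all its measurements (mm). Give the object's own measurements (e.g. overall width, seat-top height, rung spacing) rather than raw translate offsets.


A chair. The seat is a 484×415×26 mm slab with its top at z = 458 mm, on four 41×41 mm corner legs (flush with the seat edges, standing on z = 0). A flat backrest 19 mm thick, 411 mm tall, spans the full seat width and rises from the seat top along its +y edge, rear face flush with the rear of the seat.


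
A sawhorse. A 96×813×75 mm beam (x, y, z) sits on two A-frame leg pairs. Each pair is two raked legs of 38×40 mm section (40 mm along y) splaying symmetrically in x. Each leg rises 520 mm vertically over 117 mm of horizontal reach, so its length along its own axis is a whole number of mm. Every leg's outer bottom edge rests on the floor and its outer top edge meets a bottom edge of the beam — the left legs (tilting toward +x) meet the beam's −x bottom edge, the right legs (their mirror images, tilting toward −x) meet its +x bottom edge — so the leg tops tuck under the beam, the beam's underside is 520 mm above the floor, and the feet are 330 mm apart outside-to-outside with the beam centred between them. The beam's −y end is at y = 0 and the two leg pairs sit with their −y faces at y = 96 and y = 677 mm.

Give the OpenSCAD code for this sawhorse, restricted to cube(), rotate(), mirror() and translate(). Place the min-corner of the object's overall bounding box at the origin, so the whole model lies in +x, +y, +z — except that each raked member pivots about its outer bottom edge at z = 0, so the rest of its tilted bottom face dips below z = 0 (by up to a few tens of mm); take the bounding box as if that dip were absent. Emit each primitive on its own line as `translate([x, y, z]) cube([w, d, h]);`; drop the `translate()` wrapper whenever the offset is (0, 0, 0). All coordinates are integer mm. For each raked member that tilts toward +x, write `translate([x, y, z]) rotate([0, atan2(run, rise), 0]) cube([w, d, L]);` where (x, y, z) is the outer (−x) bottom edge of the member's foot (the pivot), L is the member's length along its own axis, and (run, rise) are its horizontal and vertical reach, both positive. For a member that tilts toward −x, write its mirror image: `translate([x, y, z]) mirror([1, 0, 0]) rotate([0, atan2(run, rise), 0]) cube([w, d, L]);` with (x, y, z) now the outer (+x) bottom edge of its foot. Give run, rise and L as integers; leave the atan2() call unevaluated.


translate([117, 0, 520]) cube([96, 813, 75]);
translate([0, 96, 0]) rotate([0, atan2(117, 520), 0]) cube([38, 40, 533]);
translate([330, 96, 0]) mirror([1, 0, 0]) rotate([0, atan2(117, 520), 0]) cube([38, 40, 533]);
translate([0, 677, 0]) rotate([0, atan2(117, 520), 0]) cube([38, 40, 533]);
translate([330, 677, 0]) mirror([1, 0, 0]) rotate([0, atan2(117, 520), 0]) cube([38, 40, 533]);
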